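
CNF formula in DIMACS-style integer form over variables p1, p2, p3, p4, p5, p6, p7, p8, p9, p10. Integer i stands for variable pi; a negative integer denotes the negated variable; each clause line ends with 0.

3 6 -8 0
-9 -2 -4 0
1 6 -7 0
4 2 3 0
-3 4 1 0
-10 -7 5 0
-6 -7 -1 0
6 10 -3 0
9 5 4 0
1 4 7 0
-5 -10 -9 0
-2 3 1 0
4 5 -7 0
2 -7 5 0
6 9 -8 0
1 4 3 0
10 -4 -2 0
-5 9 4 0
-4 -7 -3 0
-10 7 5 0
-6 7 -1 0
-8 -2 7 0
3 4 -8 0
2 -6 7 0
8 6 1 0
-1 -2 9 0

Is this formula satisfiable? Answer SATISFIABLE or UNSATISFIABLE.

SATISFIABLE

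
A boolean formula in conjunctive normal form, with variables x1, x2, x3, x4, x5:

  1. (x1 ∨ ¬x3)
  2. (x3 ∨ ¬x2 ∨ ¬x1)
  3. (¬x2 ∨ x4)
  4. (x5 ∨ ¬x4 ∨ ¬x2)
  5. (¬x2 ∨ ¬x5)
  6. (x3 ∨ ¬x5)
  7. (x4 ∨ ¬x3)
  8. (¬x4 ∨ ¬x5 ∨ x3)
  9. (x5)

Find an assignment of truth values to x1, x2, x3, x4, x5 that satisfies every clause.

x1=T, x2=F, x3=T, x4=T, x5=T

The clause (x5) is unit: x5 must be True.
The clause (¬x2) is unit: x2 must be False.
The clause (x3) is unit: x3 must be True.
(x1) is a unit clause, so x1 = True.
The clause (x4) is unit: x4 must be True.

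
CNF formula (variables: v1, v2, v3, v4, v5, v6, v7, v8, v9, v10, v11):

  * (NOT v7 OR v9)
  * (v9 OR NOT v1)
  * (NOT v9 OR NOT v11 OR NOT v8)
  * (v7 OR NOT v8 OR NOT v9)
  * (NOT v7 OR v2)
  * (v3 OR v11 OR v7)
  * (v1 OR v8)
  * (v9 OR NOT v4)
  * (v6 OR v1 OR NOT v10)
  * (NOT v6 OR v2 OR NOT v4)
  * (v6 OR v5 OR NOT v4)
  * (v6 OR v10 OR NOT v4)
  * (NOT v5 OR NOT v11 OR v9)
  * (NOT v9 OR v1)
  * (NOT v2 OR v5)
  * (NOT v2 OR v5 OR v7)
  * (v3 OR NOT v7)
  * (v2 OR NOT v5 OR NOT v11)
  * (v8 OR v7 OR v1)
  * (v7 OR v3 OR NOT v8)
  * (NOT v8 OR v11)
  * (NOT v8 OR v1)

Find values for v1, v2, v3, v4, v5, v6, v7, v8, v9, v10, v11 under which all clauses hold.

v3 occurs only positively in the remaining clauses — set v3 = True.
Pure literal: v4 appears only negated; assign v4 = False.
Branch on v1: take v1 = True.
  then v9 is forced to True.
For the remaining variables, v2 = True, v5 = True, v6 = False, v7 = False, v8 = False, v10 = True, v11 = True works.
Check each clause:
  1. (NOT v7 OR v9) — NOT v7 is true.
  2. (NOT v1 OR v9) — v9 is true.
  3. (NOT v11 OR NOT v8 OR NOT v9) — NOT v8 is true.
  4. (NOT v8 OR NOT v9 OR v7) — NOT v8 is true.
  5. (v2 OR NOT v7) — NOT v7 is true.
  6. (v3 OR v11 OR v7) — v3 is true.
  7. (v8 OR v1) — v1 is true.
  8. (v9 OR NOT v4) — v9 is true.
  9. (NOT v10 OR v6 OR v1) — v1 is true.
  10. (NOT v6 OR v2 OR NOT v4) — v2 is true.
  11. (v5 OR v6 OR NOT v4) — NOT v4 is true.
  12. (v6 OR v10 OR NOT v4) — v10 is true.
  13. (NOT v5 OR v9 OR NOT v11) — v9 is true.
  14. (NOT v9 OR v1) — v1 is true.
  15. (v5 OR NOT v2) — v5 is true.
  16. (NOT v2 OR v5 OR v7) — v5 is true.
  17. (v3 OR NOT v7) — NOT v7 is true.
  18. (NOT v5 OR v2 OR NOT v11) — v2 is true.
  19. (v7 OR v8 OR v1) — v1 is true.
  20. (v3 OR NOT v8 OR v7) — NOT v8 is true.
  21. (v11 OR NOT v8) — NOT v8 is true.
  22. (NOT v8 OR v1) — NOT v8 is true.

v1=True  v2=True  v3=True  v4=False  v5=True  v6=False  v7=False  v8=False  v9=True  v10=True  v11=True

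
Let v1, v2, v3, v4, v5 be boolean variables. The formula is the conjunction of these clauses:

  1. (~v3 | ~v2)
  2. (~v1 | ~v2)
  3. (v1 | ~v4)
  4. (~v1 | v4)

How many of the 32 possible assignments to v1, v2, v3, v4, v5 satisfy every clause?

10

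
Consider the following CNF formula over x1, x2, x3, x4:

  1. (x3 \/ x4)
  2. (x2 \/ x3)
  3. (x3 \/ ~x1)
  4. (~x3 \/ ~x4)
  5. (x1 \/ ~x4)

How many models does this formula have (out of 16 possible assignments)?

4

Satisfying assignments:
  x1=F x2=F x3=T x4=F
  x1=F x2=T x3=T x4=F
  x1=T x2=F x3=T x4=F
  x1=T x2=T x3=T x4=F
That's 4 in total.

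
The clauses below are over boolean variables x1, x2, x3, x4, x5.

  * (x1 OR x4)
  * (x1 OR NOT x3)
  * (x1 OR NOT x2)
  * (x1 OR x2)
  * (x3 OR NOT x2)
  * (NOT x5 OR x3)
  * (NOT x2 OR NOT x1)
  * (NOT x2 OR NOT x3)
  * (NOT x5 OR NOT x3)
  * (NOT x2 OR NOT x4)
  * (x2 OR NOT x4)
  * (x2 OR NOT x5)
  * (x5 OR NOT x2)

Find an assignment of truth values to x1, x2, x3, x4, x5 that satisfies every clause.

x1=True, x2=False, x3=False, x4=False, x5=False

Set x1 = True and propagate.
  then x2 is forced to False.
  then x4 is forced to False.
  then x5 is forced to False.
x3 is now unconstrained; take x3 = False.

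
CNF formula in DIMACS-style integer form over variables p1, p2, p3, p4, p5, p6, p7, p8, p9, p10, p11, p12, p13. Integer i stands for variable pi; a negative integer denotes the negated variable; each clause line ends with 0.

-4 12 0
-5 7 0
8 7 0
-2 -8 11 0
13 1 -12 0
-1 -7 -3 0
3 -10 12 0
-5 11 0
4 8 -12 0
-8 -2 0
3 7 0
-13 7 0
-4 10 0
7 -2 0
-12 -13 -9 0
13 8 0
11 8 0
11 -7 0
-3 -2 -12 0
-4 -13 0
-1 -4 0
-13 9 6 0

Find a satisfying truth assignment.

p1=True, p2=False, p3=False, p4=False, p5=False, p6=True, p7=True, p8=True, p9=False, p10=False, p11=True, p12=False, p13=False

Check each clause:
  1. (¬p4 ∨ p12) — ¬p4 is true.
  2. (p7 ∨ ¬p5) — ¬p5 is true.
  3. (p7 ∨ p8) — p8 is true.
  4. (p11 ∨ ¬p8 ∨ ¬p2) — p11 is true.
  5. (¬p12 ∨ p13 ∨ p1) — p1 is true.
  6. (¬p1 ∨ ¬p3 ∨ ¬p7) — ¬p3 is true.
  7. (p3 ∨ ¬p10 ∨ p12) — ¬p10 is true.
  8. (p11 ∨ ¬p5) — p11 is true.
  9. (p4 ∨ p8 ∨ ¬p12) — p8 is true.
  10. (¬p2 ∨ ¬p8) — ¬p2 is true.
  11. (p3 ∨ p7) — p7 is true.
  12. (¬p13 ∨ p7) — ¬p13 is true.
  13. (p10 ∨ ¬p4) — ¬p4 is true.
  14. (p7 ∨ ¬p2) — ¬p2 is true.
  15. (¬p13 ∨ ¬p9 ∨ ¬p12) — ¬p13 is true.
  16. (p13 ∨ p8) — p8 is true.
  17. (p11 ∨ p8) — p8 is true.
  18. (¬p7 ∨ p11) — p11 is true.
  19. (¬p12 ∨ ¬p3 ∨ ¬p2) — ¬p12 is true.
  20. (¬p4 ∨ ¬p13) — ¬p13 is true.
  21. (¬p4 ∨ ¬p1) — ¬p4 is true.
  22. (¬p13 ∨ p6 ∨ p9) — ¬p13 is true.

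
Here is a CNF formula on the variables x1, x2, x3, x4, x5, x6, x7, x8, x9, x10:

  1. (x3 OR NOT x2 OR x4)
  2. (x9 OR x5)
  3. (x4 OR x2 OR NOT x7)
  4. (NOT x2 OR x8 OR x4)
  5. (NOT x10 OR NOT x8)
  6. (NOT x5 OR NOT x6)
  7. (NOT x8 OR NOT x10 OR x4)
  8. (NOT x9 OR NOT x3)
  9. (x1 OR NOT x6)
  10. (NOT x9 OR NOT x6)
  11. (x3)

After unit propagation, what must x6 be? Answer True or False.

False

(x3) stands alone — x3 = True.
In (NOT x3 OR NOT x9), NOT x3 is now false; NOT x9 must hold, so x9 = False.
In (x9 OR x5), x9 is now false; x5 must hold, so x5 = True.
(NOT x6 OR NOT x5): since x5 = True, the clause reduces to (NOT x6). x6 = False.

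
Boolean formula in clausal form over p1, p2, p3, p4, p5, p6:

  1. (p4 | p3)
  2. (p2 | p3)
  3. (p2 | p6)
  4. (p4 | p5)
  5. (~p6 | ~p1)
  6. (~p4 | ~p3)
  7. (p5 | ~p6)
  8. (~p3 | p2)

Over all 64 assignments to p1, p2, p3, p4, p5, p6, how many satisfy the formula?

Case analysis on p3 and p2:
  p3=T, p2=T: remaining (p1,p4,p5,p6) ∈ {(F,F,T,F); (F,F,T,T); (T,F,T,F)} — 3.
  p3=T, p2=F: a clause becomes empty — 0.
  p3=F, p2=T: 5 of the 16 assignments to (p1,p4,p5,p6) work.
  p3=F, p2=F: a clause becomes empty — 0.
Total: 3 + 0 + 5 + 0 = 8.

8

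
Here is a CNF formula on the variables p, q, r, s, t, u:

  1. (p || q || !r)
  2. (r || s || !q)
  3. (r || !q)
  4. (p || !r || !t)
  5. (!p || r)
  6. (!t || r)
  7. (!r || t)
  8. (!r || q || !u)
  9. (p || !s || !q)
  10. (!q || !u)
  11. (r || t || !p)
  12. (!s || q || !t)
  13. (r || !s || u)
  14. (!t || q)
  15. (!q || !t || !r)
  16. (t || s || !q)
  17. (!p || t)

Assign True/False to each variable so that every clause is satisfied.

Branch on p: take p = False.
Set q = False and propagate.
  then r is forced to False.
  then t is forced to False.
Set s = False and propagate.
u is now unconstrained; take u = True.
Every clause has at least one true literal under this assignment.
Check each clause:
  1. (!r || q || p) — !r is true.
  2. (s || r || !q) — !q is true.
  3. (!q || r) — !q is true.
  4. (p || !t || !r) — !t is true.
  5. (r || !p) — !p is true.
  6. (!t || r) — !t is true.
  7. (t || !r) — !r is true.
  8. (!u || !r || q) — !r is true.
  9. (!s || p || !q) — !s is true.
  10. (!q || !u) — !q is true.
  11. (t || !p || r) — !p is true.
  12. (!s || q || !t) — !t is true.
  13. (r || u || !s) — !s is true.
  14. (q || !t) — !t is true.
  15. (!r || !q || !t) — !t is true.
  16. (t || !q || s) — !q is true.
  17. (!p || t) — !p is true.

p = F  q = F  r = F  s = F  t = F  u = T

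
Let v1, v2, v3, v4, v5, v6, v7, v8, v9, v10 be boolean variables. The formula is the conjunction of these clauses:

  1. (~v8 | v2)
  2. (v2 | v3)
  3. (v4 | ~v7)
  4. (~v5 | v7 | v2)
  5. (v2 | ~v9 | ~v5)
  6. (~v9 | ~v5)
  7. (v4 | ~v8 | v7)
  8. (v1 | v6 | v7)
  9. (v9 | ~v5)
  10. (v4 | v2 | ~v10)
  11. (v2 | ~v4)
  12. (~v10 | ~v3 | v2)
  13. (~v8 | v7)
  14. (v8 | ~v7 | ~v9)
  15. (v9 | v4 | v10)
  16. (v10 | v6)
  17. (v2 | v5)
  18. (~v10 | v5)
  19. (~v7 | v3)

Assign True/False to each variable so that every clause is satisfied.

v1=True  v2=True  v3=True  v4=True  v5=False  v6=True  v7=False  v8=False  v9=False  v10=False

v1 occurs only positively in the remaining clauses — set v1 = True.
Pure literal: v2 appears only positively; assign v2 = True.
Try v3 = True.
Set v4 = True and propagate.
For the remaining variables, v5 = False, v6 = True, v7 = False, v8 = False, v9 = False, v10 = False works.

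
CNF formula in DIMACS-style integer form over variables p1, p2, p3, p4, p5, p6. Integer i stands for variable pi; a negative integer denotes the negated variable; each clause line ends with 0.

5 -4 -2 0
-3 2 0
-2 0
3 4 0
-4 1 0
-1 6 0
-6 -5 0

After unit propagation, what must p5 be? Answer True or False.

(NOT p2) is a unit clause: p2 = False.
(NOT p3 OR p2) with p2 = False leaves only NOT p3, so p3 = False.
(p3 OR p4) with p3 = False leaves only p4, so p4 = True.
(NOT p4 OR p1) with p4 = True leaves only p1, so p1 = True.
From (p6 OR NOT p1) and p1 = True: p6 = True.
In (NOT p6 OR NOT p5), NOT p6 is now false; NOT p5 must hold, so p5 = False.

False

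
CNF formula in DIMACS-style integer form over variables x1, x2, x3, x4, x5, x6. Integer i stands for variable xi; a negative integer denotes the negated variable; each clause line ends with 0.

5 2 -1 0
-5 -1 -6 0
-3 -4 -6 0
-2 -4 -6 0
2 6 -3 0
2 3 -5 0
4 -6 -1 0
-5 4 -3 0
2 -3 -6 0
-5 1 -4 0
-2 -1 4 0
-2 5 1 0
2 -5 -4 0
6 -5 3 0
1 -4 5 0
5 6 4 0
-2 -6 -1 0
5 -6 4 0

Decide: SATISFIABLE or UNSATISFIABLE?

Branch on x1: take x1 = True.
The remaining clauses are satisfied by x2 = True, x3 = False, x4 = True, x5 = False, x6 = False.
Every clause has at least one true literal under this assignment.
So x1=1, x2=1, x3=0, x4=1, x5=0, x6=0 is a satisfying assignment.

SATISFIABLE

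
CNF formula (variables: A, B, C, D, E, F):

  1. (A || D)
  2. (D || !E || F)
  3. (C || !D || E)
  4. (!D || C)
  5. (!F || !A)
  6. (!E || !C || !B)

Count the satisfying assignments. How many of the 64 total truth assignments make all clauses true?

13

Split on D, then C.
  D=T, C=T: 9 of the 16 assignments to (A,B,E,F) work.
  D=T, C=F: a clause becomes empty — 0.
  D=F, C=T: remaining (A,B,E,F) ∈ {(T,F,F,F); (T,T,F,F)} — 2.
  D=F, C=F: remaining (A,B,E,F) ∈ {(T,F,F,F); (T,T,F,F)} — 2.
Total: 9 + 0 + 2 + 2 = 13.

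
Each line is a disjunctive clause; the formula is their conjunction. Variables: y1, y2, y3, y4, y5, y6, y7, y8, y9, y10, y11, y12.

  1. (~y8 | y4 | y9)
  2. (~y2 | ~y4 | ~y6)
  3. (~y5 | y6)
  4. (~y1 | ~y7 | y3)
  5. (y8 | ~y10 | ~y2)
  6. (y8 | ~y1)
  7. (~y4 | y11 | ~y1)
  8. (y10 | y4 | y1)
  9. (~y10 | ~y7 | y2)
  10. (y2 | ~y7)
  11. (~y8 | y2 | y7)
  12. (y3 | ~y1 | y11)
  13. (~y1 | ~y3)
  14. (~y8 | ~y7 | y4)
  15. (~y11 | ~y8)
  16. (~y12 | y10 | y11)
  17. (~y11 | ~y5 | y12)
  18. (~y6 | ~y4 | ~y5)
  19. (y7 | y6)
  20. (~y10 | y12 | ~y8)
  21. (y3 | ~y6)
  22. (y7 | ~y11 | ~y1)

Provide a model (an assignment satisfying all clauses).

Pure literal: y5 appears only negated; assign y5 = False.
Set y1 = False and propagate.
Branch on y2: take y2 = False.
  then y7 is forced to False.
  then y8 is forced to False.
  then y6 is forced to True.
  then y3 is forced to True.
Try y4 = False.
  then y10 is forced to True.
y9, y11, y12 are now unconstrained; take y9 = False, y11 = True, y12 = False.

y1=F, y2=F, y3=T, y4=F, y5=F, y6=T, y7=F, y8=F, y9=F, y10=T, y11=T, y12=F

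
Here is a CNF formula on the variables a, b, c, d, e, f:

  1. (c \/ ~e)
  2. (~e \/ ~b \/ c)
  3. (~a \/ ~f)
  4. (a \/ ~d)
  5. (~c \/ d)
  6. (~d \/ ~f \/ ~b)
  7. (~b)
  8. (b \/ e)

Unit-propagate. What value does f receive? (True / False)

(~b) stands alone — b = False.
From (b \/ e) and b = False: e = True.
In (~e \/ c), ~e is now false; c must hold, so c = True.
From (~c \/ d) and c = True: d = True.
From (a \/ ~d) and d = True: a = True.
In (~a \/ ~f), ~a is now false; ~f must hold, so f = False.

False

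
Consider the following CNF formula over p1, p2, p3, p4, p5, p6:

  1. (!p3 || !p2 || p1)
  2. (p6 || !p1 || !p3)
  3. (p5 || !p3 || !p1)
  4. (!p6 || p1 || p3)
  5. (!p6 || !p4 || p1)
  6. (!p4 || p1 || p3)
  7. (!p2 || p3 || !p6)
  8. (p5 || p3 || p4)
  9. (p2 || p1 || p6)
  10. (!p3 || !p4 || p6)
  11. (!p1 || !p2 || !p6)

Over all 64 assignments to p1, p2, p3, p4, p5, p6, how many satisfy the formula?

14

Case analysis on p1 and p3:
  p1=T, p3=T: remaining (p2,p4,p5,p6) ∈ {(F,F,T,T); (F,T,T,T)} — 2.
  p1=T, p3=F: 9 of the 16 assignments to (p2,p4,p5,p6) work.
  p1=F, p3=T: remaining (p2,p4,p5,p6) ∈ {(F,F,F,T); (F,F,T,T)} — 2.
  p1=F, p3=F: remaining (p2,p4,p5,p6) ∈ {(T,F,T,F)} — 1.
Total: 2 + 9 + 2 + 1 = 14.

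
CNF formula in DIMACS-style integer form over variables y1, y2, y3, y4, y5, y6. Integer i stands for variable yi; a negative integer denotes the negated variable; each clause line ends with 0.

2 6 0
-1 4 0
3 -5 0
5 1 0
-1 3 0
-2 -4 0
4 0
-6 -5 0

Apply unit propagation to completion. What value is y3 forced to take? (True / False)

(y4) is a unit clause: y4 = True.
(~y2 | ~y4) with y4 = True leaves only ~y2, so y2 = False.
(y2 | y6) with y2 = False leaves only y6, so y6 = True.
(~y5 | ~y6) with y6 = True leaves only ~y5, so y5 = False.
(y1 | y5) with y5 = False leaves only y1, so y1 = True.
(y3 | ~y1) with y1 = True leaves only y3, so y3 = True.

True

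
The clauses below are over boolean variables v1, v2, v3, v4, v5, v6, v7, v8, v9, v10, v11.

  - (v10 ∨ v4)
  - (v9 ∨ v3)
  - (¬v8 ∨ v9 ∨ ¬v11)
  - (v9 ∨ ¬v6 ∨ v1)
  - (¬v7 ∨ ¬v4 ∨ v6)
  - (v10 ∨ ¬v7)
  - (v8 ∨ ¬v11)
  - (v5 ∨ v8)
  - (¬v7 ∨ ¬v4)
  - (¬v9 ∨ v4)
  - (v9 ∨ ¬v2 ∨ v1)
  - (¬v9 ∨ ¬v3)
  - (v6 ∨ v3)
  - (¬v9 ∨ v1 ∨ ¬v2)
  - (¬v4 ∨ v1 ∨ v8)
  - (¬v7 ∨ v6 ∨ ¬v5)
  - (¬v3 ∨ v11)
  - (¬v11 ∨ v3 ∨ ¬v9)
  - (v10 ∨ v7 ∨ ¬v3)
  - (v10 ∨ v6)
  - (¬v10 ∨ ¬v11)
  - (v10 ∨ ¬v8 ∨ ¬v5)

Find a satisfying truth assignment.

v1=True, v2=True, v3=False, v4=True, v5=False, v6=True, v7=False, v8=True, v9=True, v10=True, v11=False

v1 occurs only positively in the remaining clauses — set v1 = True.
Branch on v3: take v3 = False.
  then v9 is forced to True.
  then v4 is forced to True.
  then v7 is forced to False.
  then v6 is forced to True.
  then v11 is forced to False.
Branch on v5: take v5 = False.
  then v8 is forced to True.
v2, v10 are now unconstrained; take v2 = True, v10 = True.
Every clause has at least one true literal under this assignment.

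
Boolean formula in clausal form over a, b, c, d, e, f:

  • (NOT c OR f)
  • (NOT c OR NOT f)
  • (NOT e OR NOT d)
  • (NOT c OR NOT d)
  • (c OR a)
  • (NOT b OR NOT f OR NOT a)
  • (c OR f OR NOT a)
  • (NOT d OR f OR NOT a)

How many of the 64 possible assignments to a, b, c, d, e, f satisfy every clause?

Satisfying assignments:
  a=1 b=0 c=0 d=0 e=0 f=1
  a=1 b=0 c=0 d=0 e=1 f=1
  a=1 b=0 c=0 d=1 e=0 f=1
That's 3 in total.

3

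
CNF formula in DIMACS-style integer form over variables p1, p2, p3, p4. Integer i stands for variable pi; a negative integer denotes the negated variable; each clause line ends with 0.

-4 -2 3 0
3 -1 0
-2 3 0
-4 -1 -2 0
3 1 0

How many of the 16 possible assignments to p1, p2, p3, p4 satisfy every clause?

The models are:
  p1=0 p2=0 p3=1 p4=0
  p1=0 p2=0 p3=1 p4=1
  p1=0 p2=1 p3=1 p4=0
  p1=0 p2=1 p3=1 p4=1
  p1=1 p2=0 p3=1 p4=0
  p1=1 p2=0 p3=1 p4=1
  p1=1 p2=1 p3=1 p4=0
That's 7 in total.

7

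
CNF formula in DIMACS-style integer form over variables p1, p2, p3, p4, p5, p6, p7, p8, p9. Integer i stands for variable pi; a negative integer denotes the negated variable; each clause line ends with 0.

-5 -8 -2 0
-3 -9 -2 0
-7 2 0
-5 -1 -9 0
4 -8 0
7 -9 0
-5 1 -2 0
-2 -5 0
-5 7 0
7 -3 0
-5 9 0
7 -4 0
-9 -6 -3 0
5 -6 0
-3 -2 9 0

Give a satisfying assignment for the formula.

p1=True  p2=True  p3=False  p4=False  p5=False  p6=False  p7=False  p8=False  p9=False

Check each clause:
  1. (~p8 \/ ~p5 \/ ~p2) — ~p8 is true.
  2. (~p2 \/ ~p3 \/ ~p9) — ~p3 is true.
  3. (~p7 \/ p2) — ~p7 is true.
  4. (~p1 \/ ~p5 \/ ~p9) — ~p5 is true.
  5. (~p8 \/ p4) — ~p8 is true.
  6. (p7 \/ ~p9) — ~p9 is true.
  7. (~p2 \/ ~p5 \/ p1) — p1 is true.
  8. (~p5 \/ ~p2) — ~p5 is true.
  9. (~p5 \/ p7) — ~p5 is true.
  10. (p7 \/ ~p3) — ~p3 is true.
  11. (p9 \/ ~p5) — ~p5 is true.
  12. (~p4 \/ p7) — ~p4 is true.
  13. (~p6 \/ ~p3 \/ ~p9) — ~p6 is true.
  14. (p5 \/ ~p6) — ~p6 is true.
  15. (p9 \/ ~p3 \/ ~p2) — ~p3 is true.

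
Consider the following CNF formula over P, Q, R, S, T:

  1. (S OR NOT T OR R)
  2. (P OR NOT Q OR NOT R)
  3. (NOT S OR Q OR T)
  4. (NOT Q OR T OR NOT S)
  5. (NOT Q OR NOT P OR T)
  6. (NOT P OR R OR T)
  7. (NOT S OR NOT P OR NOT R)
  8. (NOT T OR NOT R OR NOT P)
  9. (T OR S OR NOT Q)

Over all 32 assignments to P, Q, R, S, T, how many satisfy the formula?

9

Case analysis on T and P:
  T=1, P=1: remaining (Q,R,S) ∈ {(0,0,1); (1,0,1)} — 2.
  T=1, P=0: remaining (Q,R,S) ∈ {(0,0,1); (0,1,0); (0,1,1); (1,0,1)} — 4.
  T=0, P=1: remaining (Q,R,S) ∈ {(0,1,0)} — 1.
  T=0, P=0: remaining (Q,R,S) ∈ {(0,0,0); (0,1,0)} — 2.
Total: 2 + 4 + 1 + 2 = 9.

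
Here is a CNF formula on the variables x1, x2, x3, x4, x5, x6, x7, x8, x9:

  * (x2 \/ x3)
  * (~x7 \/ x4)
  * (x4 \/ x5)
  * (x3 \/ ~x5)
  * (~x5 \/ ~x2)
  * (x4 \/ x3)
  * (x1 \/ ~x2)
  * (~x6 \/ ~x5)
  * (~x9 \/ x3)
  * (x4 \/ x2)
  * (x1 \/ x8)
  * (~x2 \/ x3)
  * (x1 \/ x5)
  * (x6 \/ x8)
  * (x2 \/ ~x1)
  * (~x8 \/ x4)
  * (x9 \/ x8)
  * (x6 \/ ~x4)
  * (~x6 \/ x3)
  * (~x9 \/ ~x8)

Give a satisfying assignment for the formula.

x1=True, x2=True, x3=True, x4=True, x5=False, x6=True, x7=False, x8=True, x9=False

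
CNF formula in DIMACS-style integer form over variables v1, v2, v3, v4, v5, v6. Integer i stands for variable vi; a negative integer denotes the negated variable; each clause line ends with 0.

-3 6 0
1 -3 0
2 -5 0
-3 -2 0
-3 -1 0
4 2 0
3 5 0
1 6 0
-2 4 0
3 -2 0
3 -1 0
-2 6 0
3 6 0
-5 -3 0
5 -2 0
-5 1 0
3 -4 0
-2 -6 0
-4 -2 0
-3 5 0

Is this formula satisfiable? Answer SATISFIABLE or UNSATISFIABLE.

v3 = True:
  propagation gives v6=True, v1=True; an empty clause results — contradiction.
v3 = False:
  propagation gives v5=True, v2=True; an empty clause results — contradiction.
Every branch closes, so no satisfying assignment exists.

UNSATISFIABLE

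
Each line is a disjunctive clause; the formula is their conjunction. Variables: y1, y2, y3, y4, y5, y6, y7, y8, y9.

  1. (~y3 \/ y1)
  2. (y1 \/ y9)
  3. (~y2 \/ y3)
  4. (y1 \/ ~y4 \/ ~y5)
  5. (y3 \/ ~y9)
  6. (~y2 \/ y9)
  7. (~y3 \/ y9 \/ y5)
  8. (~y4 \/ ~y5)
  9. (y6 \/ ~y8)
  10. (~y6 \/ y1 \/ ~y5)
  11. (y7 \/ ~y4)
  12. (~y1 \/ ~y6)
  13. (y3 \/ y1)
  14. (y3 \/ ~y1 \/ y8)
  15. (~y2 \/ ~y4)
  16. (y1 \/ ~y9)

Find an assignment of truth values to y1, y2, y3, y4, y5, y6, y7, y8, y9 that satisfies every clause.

y1=True  y2=False  y3=True  y4=False  y5=True  y6=False  y7=False  y8=False  y9=True

Pure literal: y2 appears only negated; assign y2 = False.
y4 occurs only negated in the remaining clauses — set y4 = False.
Branch on y1: take y1 = True.
  then y6 is forced to False.
  then y8 is forced to False.
  then y3 is forced to True.
Branch on y5: take y5 = True.
y7, y9 are now unconstrained; take y7 = False, y9 = True.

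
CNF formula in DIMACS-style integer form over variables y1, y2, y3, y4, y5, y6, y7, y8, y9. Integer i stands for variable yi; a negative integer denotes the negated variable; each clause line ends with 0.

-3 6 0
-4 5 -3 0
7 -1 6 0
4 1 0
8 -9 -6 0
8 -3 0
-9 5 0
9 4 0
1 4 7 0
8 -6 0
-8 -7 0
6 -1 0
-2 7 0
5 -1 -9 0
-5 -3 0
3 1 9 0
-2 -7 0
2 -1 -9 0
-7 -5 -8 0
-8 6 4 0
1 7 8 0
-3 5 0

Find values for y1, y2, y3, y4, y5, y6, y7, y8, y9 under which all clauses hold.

y1 = F, y2 = F, y3 = F, y4 = T, y5 = T, y6 = F, y7 = T, y8 = F, y9 = T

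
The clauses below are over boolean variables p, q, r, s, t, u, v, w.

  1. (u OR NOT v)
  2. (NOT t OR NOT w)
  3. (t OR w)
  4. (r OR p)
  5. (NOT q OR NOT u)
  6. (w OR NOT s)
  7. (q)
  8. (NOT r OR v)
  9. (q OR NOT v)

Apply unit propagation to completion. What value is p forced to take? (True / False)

True

Unit clause (q) sets q = True.
(NOT q OR NOT u) with q = True leaves only NOT u, so u = False.
In (u OR NOT v), u is now false; NOT v must hold, so v = False.
(NOT r OR v) with v = False leaves only NOT r, so r = False.
(p OR r): since r = False, the clause reduces to (p). p = True.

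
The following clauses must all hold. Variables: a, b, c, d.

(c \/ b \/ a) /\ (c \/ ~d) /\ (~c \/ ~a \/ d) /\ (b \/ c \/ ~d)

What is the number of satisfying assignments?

Split on c, then d.
  c=T, d=T: remaining (a,b) ∈ {(F,F); (F,T); (T,F); (T,T)} — 4.
  c=T, d=F: remaining (a,b) ∈ {(F,F); (F,T)} — 2.
  c=F, d=T: a clause becomes empty — 0.
  c=F, d=F: remaining (a,b) ∈ {(F,T); (T,F); (T,T)} — 3.
Total: 4 + 2 + 0 + 3 = 9.

9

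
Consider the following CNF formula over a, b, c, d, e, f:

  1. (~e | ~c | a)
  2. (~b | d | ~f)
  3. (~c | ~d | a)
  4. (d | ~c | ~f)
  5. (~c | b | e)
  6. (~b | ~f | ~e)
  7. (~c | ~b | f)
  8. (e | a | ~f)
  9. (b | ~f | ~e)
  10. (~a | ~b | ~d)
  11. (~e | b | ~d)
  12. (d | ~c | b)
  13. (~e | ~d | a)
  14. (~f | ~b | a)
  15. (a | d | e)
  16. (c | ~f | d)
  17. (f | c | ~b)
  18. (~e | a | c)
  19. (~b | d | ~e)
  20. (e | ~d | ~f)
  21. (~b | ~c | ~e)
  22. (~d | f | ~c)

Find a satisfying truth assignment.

a = T, b = F, c = F, d = T, e = F, f = F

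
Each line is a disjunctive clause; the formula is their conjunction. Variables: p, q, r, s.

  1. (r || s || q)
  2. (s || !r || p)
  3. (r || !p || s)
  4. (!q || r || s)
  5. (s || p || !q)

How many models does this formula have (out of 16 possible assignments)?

10

Split on s, then r.
  s=1, r=1: remaining (p,q) ∈ {(0,0); (0,1); (1,0); (1,1)} — 4.
  s=1, r=0: remaining (p,q) ∈ {(0,0); (0,1); (1,0); (1,1)} — 4.
  s=0, r=1: remaining (p,q) ∈ {(1,0); (1,1)} — 2.
  s=0, r=0: a clause becomes empty — 0.
Total: 4 + 4 + 2 + 0 = 10.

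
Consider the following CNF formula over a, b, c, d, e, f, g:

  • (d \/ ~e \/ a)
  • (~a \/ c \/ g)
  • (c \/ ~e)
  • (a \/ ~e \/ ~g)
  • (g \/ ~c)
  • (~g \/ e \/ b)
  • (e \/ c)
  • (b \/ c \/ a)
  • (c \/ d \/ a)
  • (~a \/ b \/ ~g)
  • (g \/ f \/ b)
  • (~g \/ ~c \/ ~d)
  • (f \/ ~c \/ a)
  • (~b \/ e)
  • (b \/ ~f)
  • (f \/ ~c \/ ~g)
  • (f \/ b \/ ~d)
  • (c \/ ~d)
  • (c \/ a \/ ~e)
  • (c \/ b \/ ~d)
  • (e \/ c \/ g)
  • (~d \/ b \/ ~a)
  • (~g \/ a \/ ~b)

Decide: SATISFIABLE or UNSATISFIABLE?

SATISFIABLE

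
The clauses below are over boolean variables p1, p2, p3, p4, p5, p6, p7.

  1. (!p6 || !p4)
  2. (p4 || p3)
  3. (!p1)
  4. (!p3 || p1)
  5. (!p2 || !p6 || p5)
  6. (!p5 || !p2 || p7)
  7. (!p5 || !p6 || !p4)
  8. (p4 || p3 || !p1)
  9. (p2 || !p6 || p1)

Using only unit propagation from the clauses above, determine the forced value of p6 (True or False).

False

(!p1) is a unit clause: p1 = False.
(!p3 || p1) with p1 = False leaves only !p3, so p3 = False.
In (p3 || p4), p3 is now false; p4 must hold, so p4 = True.
(!p4 || !p6): since p4 = True, the clause reduces to (!p6). p6 = False.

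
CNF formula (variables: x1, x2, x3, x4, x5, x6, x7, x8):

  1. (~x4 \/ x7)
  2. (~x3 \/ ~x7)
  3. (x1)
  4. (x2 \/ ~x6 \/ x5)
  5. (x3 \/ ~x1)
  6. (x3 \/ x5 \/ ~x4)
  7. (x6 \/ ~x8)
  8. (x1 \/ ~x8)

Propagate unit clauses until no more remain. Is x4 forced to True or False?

False

(x1) stands alone — x1 = True.
From (~x1 \/ x3) and x1 = True: x3 = True.
From (~x3 \/ ~x7) and x3 = True: x7 = False.
(x7 \/ ~x4) with x7 = False leaves only ~x4, so x4 = False.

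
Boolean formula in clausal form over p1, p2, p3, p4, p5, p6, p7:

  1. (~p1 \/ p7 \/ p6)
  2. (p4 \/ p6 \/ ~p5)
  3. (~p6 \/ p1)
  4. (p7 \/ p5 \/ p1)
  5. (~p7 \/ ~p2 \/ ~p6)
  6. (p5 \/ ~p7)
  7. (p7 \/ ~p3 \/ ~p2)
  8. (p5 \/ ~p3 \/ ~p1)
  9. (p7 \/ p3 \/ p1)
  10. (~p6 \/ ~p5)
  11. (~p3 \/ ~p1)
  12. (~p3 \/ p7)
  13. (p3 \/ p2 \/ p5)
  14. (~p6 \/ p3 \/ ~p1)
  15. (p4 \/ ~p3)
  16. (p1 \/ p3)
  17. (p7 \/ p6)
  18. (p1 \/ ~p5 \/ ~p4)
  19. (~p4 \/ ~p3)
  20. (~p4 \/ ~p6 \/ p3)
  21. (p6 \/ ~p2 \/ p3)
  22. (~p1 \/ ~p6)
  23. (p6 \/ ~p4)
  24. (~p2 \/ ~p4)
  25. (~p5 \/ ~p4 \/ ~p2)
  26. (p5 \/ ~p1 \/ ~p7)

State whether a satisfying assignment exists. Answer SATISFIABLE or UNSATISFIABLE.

p3 = True:
  propagation gives p1=False, p6=False, p7=True, p5=True; an empty clause results — contradiction.
p3 = False:
  propagation gives p1=True, p6=False, p7=True, p5=True; an empty clause results — contradiction.
Every branch closes, so no satisfying assignment exists.

UNSATISFIABLE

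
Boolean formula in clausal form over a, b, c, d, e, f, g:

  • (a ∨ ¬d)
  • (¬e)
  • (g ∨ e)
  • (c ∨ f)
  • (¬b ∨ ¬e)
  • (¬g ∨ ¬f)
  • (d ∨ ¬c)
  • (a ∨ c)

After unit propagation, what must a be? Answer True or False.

(¬e) is a unit clause: e = False.
From (e ∨ g) and e = False: g = True.
(¬f ∨ ¬g) with g = True leaves only ¬f, so f = False.
(c ∨ f) with f = False leaves only c, so c = True.
(¬c ∨ d): since c = True, the clause reduces to (d). d = True.
(¬d ∨ a): since d = True, the clause reduces to (a). a = True.

True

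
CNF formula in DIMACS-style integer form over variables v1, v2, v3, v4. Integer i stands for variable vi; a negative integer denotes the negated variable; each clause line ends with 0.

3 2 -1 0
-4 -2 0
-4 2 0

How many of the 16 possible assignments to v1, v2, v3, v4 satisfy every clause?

7

Satisfying assignments:
  v1=0 v2=0 v3=0 v4=0
  v1=0 v2=0 v3=1 v4=0
  v1=0 v2=1 v3=0 v4=0
  v1=0 v2=1 v3=1 v4=0
  v1=1 v2=0 v3=1 v4=0
  v1=1 v2=1 v3=0 v4=0
  v1=1 v2=1 v3=1 v4=0
That's 7 in total.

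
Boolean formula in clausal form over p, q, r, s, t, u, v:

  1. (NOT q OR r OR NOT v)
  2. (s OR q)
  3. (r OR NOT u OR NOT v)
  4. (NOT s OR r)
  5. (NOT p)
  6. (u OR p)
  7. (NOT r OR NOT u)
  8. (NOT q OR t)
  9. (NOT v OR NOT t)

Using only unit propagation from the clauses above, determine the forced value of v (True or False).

False

Unit clause (NOT p) sets p = False.
(p OR u): since p = False, the clause reduces to (u). u = True.
From (NOT r OR NOT u) and u = True: r = False.
In (NOT u OR NOT v OR r), NOT u, r are now false; NOT v must hold, so v = False.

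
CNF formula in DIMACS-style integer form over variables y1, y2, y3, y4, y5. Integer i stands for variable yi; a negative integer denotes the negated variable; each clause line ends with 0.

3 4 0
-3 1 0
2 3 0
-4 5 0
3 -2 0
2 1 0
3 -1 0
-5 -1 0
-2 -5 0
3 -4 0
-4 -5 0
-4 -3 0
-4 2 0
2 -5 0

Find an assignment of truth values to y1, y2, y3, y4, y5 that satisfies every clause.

y1=True  y2=True  y3=True  y4=False  y5=False

Check each clause:
  1. (y3 ∨ y4) — y3 is true.
  2. (y1 ∨ ¬y3) — y1 is true.
  3. (y2 ∨ y3) — y2 is true.
  4. (y5 ∨ ¬y4) — ¬y4 is true.
  5. (y3 ∨ ¬y2) — y3 is true.
  6. (y2 ∨ y1) — y1 is true.
  7. (y3 ∨ ¬y1) — y3 is true.
  8. (¬y5 ∨ ¬y1) — ¬y5 is true.
  9. (¬y2 ∨ ¬y5) — ¬y5 is true.
  10. (y3 ∨ ¬y4) — y3 is true.
  11. (¬y5 ∨ ¬y4) — ¬y5 is true.
  12. (¬y4 ∨ ¬y3) — ¬y4 is true.
  13. (¬y4 ∨ y2) — y2 is true.
  14. (y2 ∨ ¬y5) — y2 is true.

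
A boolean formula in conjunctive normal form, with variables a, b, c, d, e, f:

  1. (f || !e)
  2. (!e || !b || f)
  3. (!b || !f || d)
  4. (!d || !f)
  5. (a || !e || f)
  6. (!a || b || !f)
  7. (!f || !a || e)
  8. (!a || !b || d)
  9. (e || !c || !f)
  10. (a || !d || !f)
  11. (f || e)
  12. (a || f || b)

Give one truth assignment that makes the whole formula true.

a=False, b=False, c=True, d=False, e=True, f=True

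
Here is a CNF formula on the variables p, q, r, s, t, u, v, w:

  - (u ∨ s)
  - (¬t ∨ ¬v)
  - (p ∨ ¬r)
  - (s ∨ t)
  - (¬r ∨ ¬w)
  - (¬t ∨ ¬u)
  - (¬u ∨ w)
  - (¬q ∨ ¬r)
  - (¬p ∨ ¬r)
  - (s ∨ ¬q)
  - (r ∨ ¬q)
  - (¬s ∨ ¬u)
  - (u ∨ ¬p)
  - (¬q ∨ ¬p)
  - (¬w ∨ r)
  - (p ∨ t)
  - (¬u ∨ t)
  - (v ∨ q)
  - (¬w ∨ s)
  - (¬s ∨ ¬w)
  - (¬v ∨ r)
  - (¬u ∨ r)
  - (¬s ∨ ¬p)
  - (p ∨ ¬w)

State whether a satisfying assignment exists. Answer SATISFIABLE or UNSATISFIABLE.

r = True:
  propagation gives p=True; an empty clause results — contradiction.
r = False:
  propagation gives q=False, w=False, u=False, s=True; an empty clause results — contradiction.
Every branch closes, so no satisfying assignment exists.

UNSATISFIABLE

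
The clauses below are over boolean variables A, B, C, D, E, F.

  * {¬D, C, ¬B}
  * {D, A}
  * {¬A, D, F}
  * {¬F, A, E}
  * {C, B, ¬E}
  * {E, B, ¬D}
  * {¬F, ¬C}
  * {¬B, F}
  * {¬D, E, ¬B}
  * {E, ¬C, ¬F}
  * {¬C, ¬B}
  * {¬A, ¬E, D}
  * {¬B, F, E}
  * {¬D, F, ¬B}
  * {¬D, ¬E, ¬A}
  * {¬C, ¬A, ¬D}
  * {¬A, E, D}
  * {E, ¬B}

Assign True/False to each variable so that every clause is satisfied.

A=F  B=F  C=T  D=T  E=T  F=F

Set A = False and propagate.
  then D is forced to True.
Set B = False and propagate.
  then E is forced to True.
  then C is forced to True.
  then F is forced to False.
Every clause has at least one true literal under this assignment.
Check each clause:
  1. {C, ¬D, ¬B} — C is true.
  2. {D, A} — D is true.
  3. {¬A, D, F} — D is true.
  4. {¬F, A, E} — ¬F is true.
  5. {C, ¬E, B} — C is true.
  6. {E, B, ¬D} — E is true.
  7. {¬F, ¬C} — ¬F is true.
  8. {F, ¬B} — ¬B is true.
  9. {¬D, E, ¬B} — E is true.
  10. {E, ¬F, ¬C} — ¬F is true.
  11. {¬B, ¬C} — ¬B is true.
  12. {¬A, D, ¬E} — D is true.
  13. {E, ¬B, F} — E is true.
  14. {¬D, ¬B, F} — ¬B is true.
  15. {¬E, ¬A, ¬D} — ¬A is true.
  16. {¬D, ¬A, ¬C} — ¬A is true.
  17. {¬A, D, E} — D is true.
  18. {¬B, E} — E is true.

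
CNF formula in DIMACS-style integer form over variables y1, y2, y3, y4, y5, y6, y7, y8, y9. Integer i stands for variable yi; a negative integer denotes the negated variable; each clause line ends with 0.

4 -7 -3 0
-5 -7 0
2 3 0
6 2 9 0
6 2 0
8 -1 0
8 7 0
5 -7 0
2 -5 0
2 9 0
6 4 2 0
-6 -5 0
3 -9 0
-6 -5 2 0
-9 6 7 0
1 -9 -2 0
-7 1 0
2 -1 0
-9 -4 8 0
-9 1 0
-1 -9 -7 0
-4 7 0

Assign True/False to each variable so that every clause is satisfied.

y1=False, y2=True, y3=True, y4=False, y5=True, y6=False, y7=False, y8=True, y9=False

Check each clause:
  1. (y4 || !y3 || !y7) — !y7 is true.
  2. (!y7 || !y5) — !y7 is true.
  3. (y3 || y2) — y2 is true.
  4. (y9 || y2 || y6) — y2 is true.
  5. (y6 || y2) — y2 is true.
  6. (y8 || !y1) — y8 is true.
  7. (y7 || y8) — y8 is true.
  8. (!y7 || y5) — !y7 is true.
  9. (y2 || !y5) — y2 is true.
  10. (y9 || y2) — y2 is true.
  11. (y6 || y4 || y2) — y2 is true.
  12. (!y6 || !y5) — !y6 is true.
  13. (!y9 || y3) — y3 is true.
  14. (!y6 || y2 || !y5) — !y6 is true.
  15. (!y9 || y6 || y7) — !y9 is true.
  16. (y1 || !y9 || !y2) — !y9 is true.
  17. (y1 || !y7) — !y7 is true.
  18. (!y1 || y2) — y2 is true.
  19. (!y9 || !y4 || y8) — y8 is true.
  20. (y1 || !y9) — !y9 is true.
  21. (!y1 || !y7 || !y9) — !y7 is true.
  22. (y7 || !y4) — !y4 is true.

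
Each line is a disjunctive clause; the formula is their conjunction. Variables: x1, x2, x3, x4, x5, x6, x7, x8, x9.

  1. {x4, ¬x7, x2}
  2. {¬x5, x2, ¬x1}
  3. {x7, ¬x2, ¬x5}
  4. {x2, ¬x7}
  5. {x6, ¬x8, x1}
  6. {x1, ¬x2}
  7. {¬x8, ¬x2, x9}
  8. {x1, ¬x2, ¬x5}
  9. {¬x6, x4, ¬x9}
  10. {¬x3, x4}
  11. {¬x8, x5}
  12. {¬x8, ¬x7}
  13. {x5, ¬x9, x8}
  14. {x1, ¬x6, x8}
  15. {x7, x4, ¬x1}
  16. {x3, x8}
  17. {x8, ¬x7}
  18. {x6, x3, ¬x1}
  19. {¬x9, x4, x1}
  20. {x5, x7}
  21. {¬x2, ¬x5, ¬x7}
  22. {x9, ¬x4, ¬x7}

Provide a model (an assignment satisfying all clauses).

Branch on x1: take x1 = False.
  then x2 is forced to False.
  then x7 is forced to False.
  then x5 is forced to True.
Try x3 = True.
  then x4 is forced to True.
The remaining clauses are satisfied by x6 = False, x8 = False, x9 = True.
Every clause has at least one true literal under this assignment.

x1 = 0, x2 = 0, x3 = 1, x4 = 1, x5 = 1, x6 = 0, x7 = 0, x8 = 0, x9 = 1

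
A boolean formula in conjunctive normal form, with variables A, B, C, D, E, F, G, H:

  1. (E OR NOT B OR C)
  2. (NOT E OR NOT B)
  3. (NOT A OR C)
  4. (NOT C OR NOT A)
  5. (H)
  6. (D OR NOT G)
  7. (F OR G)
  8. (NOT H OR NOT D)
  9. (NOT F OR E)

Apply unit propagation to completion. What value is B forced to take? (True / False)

(H) is a unit clause: H = True.
(NOT D OR NOT H): since H = True, the clause reduces to (NOT D). D = False.
In (NOT G OR D), D is now false; NOT G must hold, so G = False.
In (F OR G), G is now false; F must hold, so F = True.
(E OR NOT F) with F = True leaves only E, so E = True.
In (NOT E OR NOT B), NOT E is now false; NOT B must hold, so B = False.

False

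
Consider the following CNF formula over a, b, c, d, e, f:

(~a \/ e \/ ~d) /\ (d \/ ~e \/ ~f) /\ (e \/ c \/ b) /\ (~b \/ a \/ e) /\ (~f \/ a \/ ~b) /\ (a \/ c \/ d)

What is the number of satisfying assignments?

Split on a, then e.
  a=1, e=1: b, c free; 3 ways for (d,f) × 2^2 = 12.
  a=1, e=0: f free; 3 ways for (b,c,d) × 2^1 = 6.
  a=0, e=1: 8 of the 16 assignments to (b,c,d,f) work.
  a=0, e=0: remaining (b,c,d,f) ∈ {(0,1,0,0); (0,1,0,1); (0,1,1,0); (0,1,1,1)} — 4.
Total: 12 + 6 + 8 + 4 = 30.

30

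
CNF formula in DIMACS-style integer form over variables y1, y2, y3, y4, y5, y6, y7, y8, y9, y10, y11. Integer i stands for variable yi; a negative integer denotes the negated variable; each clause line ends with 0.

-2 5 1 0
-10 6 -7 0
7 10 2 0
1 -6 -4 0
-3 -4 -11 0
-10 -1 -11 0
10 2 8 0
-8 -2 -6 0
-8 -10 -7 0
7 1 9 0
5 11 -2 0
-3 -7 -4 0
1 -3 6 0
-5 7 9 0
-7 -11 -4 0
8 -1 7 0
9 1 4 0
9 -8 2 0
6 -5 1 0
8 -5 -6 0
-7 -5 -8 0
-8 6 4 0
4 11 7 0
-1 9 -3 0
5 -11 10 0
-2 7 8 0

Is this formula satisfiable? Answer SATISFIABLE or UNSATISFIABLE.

Pure literal: y9 appears only positively; assign y9 = True.
Branch on y1: take y1 = False.
Set y2 = False and propagate.
Try y3 = True.
  then y6 is forced to True.
  then y4 is forced to False.
For the remaining variables, y5 = False, y7 = True, y8 = False, y10 = True, y11 = False works.
Every clause has at least one true literal under this assignment.
So y1 = F, y2 = F, y3 = T, y4 = F, y5 = F, y6 = T, y7 = T, y8 = F, y9 = T, y10 = T, y11 = F is a satisfying assignment.

SATISFIABLE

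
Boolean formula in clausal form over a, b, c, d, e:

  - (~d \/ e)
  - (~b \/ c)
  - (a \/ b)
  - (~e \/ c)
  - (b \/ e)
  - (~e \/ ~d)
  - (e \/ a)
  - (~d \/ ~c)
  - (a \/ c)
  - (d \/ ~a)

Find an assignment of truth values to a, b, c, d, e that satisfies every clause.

a=False, b=True, c=True, d=False, e=True

Set a = False and propagate.
  then b is forced to True.
  then c is forced to True.
  then e is forced to True.
  then d is forced to False.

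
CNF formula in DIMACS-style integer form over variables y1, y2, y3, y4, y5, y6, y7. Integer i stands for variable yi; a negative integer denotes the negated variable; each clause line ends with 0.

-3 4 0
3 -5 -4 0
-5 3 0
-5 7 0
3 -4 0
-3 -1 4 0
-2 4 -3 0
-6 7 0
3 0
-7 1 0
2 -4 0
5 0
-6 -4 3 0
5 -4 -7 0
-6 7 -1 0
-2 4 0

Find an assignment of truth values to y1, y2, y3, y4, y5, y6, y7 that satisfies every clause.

y1=T  y2=T  y3=T  y4=T  y5=T  y6=F  y7=T

Unit propagation: (y3) forces y3 = True.
(y4) is a unit clause, so y4 = True.
The clause (y2) is unit: y2 must be True.
Unit propagation: (y5) forces y5 = True.
(y7) is a unit clause, so y7 = True.
The clause (y1) is unit: y1 must be True.
y6 is now unconstrained; take y6 = False.
Every clause has at least one true literal under this assignment.
Check each clause:
  1. (y4 OR NOT y3) — y4 is true.
  2. (NOT y4 OR NOT y5 OR y3) — y3 is true.
  3. (y3 OR NOT y5) — y3 is true.
  4. (y7 OR NOT y5) — y7 is true.
  5. (y3 OR NOT y4) — y3 is true.
  6. (NOT y3 OR NOT y1 OR y4) — y4 is true.
  7. (y4 OR NOT y3 OR NOT y2) — y4 is true.
  8. (NOT y6 OR y7) — NOT y6 is true.
  9. (y3) — y3 is true.
  10. (NOT y7 OR y1) — y1 is true.
  11. (y2 OR NOT y4) — y2 is true.
  12. (y5) — y5 is true.
  13. (y3 OR NOT y4 OR NOT y6) — NOT y6 is true.
  14. (NOT y4 OR NOT y7 OR y5) — y5 is true.
  15. (y7 OR NOT y1 OR NOT y6) — NOT y6 is true.
  16. (y4 OR NOT y2) — y4 is true.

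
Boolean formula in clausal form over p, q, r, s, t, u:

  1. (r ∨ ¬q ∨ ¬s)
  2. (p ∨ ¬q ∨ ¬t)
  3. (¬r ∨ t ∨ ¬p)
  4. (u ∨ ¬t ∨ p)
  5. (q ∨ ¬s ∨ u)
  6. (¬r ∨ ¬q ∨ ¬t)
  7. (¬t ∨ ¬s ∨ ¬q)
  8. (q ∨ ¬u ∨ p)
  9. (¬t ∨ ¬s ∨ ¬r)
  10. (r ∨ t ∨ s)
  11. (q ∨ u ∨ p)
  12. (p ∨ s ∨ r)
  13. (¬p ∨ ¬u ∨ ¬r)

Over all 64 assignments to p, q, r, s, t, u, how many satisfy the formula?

Split on p, then q.
  p=T, q=T: remaining (r,s,t,u) ∈ {(F,F,T,F); (F,F,T,T)} — 2.
  p=T, q=F: 5 of the 16 assignments to (r,s,t,u) work.
  p=F, q=T: remaining (r,s,t,u) ∈ {(T,F,F,F); (T,F,F,T); (T,T,F,F); (T,T,F,T)} — 4.
  p=F, q=F: a clause becomes empty — 0.
Total: 2 + 5 + 4 + 0 = 11.

11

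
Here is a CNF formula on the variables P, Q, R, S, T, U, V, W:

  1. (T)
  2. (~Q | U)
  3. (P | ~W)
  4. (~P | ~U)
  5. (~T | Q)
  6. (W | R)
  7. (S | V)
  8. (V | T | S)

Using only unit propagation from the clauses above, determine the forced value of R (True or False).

(T) stands alone — T = True.
(~T | Q) with T = True leaves only Q, so Q = True.
(~Q | U) with Q = True leaves only U, so U = True.
From (~U | ~P) and U = True: P = False.
From (P | ~W) and P = False: W = False.
From (W | R) and W = False: R = True.

True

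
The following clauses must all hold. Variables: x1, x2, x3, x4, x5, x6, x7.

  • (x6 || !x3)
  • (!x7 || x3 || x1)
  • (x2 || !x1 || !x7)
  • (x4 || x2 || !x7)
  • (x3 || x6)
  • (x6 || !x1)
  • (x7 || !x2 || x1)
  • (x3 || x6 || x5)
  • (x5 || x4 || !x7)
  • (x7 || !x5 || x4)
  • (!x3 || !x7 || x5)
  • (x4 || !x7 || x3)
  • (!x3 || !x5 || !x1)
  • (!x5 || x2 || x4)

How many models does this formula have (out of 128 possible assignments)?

Split on x7, then x3.
  x7=1, x3=1: remaining (x1,x2,x4,x5,x6) ∈ {(0,0,1,1,1); (0,1,0,1,1); (0,1,1,1,1)} — 3.
  x7=1, x3=0: remaining (x1,x2,x4,x5,x6) ∈ {(1,1,1,0,1); (1,1,1,1,1)} — 2.
  x7=0, x3=1: 7 of the 32 assignments to (x1,x2,x4,x5,x6) work.
  x7=0, x3=0: 9 of the 32 assignments to (x1,x2,x4,x5,x6) work.
Total: 3 + 2 + 7 + 9 = 21.

21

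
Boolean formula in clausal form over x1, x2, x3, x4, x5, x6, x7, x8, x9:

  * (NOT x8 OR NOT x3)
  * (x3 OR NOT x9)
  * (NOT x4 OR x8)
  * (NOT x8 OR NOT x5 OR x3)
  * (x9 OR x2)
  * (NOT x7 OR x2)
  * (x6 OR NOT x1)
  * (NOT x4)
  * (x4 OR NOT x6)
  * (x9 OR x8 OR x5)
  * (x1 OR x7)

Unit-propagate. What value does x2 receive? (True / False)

(NOT x4) is a unit clause: x4 = False.
From (NOT x6 OR x4) and x4 = False: x6 = False.
In (NOT x1 OR x6), x6 is now false; NOT x1 must hold, so x1 = False.
(x1 OR x7): since x1 = False, the clause reduces to (x7). x7 = True.
(NOT x7 OR x2): since x7 = True, the clause reduces to (x2). x2 = True.

True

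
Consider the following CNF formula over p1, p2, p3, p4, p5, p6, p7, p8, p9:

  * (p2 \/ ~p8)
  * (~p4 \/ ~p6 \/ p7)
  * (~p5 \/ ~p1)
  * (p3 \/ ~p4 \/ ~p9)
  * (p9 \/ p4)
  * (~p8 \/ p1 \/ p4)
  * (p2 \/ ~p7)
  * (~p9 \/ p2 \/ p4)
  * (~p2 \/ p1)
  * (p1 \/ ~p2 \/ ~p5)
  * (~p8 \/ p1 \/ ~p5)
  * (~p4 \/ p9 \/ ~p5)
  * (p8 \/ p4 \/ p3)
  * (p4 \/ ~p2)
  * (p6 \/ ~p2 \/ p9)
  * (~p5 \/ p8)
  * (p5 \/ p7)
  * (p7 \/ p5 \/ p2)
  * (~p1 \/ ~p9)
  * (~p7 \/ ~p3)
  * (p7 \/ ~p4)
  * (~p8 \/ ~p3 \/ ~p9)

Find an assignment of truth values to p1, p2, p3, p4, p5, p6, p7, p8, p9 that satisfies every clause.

Branch on p1: take p1 = True.
  then p5 is forced to False.
  then p7 is forced to True.
  then p2 is forced to True.
  then p4 is forced to True.
  then p9 is forced to False.
  then p6 is forced to True.
  then p3 is forced to False.
p8 is now unconstrained; take p8 = False.
Every clause has at least one true literal under this assignment.

p1 = True, p2 = True, p3 = False, p4 = True, p5 = False, p6 = True, p7 = True, p8 = False, p9 = False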